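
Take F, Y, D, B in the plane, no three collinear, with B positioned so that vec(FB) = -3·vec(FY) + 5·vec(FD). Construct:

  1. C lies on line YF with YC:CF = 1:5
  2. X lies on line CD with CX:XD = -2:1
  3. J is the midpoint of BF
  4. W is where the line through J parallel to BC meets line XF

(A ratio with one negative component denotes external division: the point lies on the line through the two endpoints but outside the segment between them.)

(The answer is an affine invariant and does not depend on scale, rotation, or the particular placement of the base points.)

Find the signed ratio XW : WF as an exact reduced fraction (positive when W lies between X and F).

XW:WF = 17/25

Work in coordinates with F = (0, 0), Y = (1, 0), D = (0, 1), B = (-3, 5).
1. C lies on line YF with YC:CF = 1:5 ⇒ C = (5/6, 0)
2. X lies on line CD with CX:XD = -2:1 ⇒ X = (-5/6, 2)
3. J is the midpoint of BF ⇒ J = (-3/2, 5/2)
4. W is where the line through J parallel to BC meets line XF ⇒ W = (-125/252, 25/21)
W = X + t·(F−X) with t = 17/42, so XW:WF = t:(1−t) = 17/42:25/42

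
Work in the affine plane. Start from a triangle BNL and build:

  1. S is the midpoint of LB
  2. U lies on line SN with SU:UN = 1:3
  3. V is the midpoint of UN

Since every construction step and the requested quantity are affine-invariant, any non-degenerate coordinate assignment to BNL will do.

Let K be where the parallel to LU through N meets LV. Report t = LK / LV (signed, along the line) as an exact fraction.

Choose coordinates B = (0, 0), N = (1, 0), L = (0, 1).
1. S is the midpoint of LB ⇒ S = (0, 1/2)
2. U lies on line SN with SU:UN = 1:3 ⇒ U = (1/4, 3/8)
3. V is the midpoint of UN ⇒ V = (5/8, 3/16)
through N parallel to LU: direction (1/4, -5/8); meets LV at K = (5/4, -5/8)
K = L + t·(V−L) with t = 2

t = 2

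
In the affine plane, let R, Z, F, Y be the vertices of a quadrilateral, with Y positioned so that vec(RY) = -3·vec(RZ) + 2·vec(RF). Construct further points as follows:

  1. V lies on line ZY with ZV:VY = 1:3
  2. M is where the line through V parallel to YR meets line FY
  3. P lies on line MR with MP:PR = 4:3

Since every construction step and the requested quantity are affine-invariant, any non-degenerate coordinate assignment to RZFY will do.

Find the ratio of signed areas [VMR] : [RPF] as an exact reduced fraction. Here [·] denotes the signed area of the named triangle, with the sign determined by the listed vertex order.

[VMR]:[RPF] = -7/6

Set R = (0, 0), Z = (1, 0), F = (0, 1), Y = (-3, 2); any affine frame gives the same invariant.
1. V lies on line ZY with ZV:VY = 1:3 ⇒ V = (0, 1/2)
2. M is where the line through V parallel to YR meets line FY ⇒ M = (-3/2, 3/2)
3. P lies on line MR with MP:PR = 4:3 ⇒ P = (-9/14, 9/14)
2·[VMR] = 3/4, 2·[RPF] = -9/14
[VMR]:[RPF] = 3/4:-9/14 = -7/6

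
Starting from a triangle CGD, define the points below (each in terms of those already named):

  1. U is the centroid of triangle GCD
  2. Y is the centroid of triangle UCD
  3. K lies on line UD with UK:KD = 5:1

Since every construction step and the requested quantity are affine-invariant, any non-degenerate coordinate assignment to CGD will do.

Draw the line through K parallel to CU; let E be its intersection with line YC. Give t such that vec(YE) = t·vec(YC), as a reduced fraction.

Set C = (0, 0), G = (1, 0), D = (0, 1); any affine frame gives the same invariant.
1. U is the centroid of triangle GCD ⇒ U = (1/3, 1/3)
2. Y is the centroid of triangle UCD ⇒ Y = (1/9, 4/9)
3. K lies on line UD with UK:KD = 5:1 ⇒ K = (1/18, 8/9)
through K parallel to CU: direction (1/3, 1/3); meets YC at E = (5/18, 10/9)
E = Y + t·(C−Y) with t = -3/2

t = -3/2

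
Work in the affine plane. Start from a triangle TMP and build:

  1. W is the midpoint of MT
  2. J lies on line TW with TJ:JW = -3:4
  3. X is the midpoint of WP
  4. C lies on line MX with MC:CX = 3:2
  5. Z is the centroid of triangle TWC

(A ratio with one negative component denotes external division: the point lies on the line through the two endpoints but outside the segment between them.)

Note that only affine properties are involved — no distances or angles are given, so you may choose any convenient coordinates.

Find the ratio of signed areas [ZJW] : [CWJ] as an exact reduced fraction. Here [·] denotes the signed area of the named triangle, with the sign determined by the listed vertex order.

[ZJW]:[CWJ] = -1/3

Work in coordinates with T = (0, 0), M = (1, 0), P = (0, 1).
1. W is the midpoint of MT ⇒ W = (1/2, 0)
2. J lies on line TW with TJ:JW = -3:4 ⇒ J = (-3/2, 0)
3. X is the midpoint of WP ⇒ X = (1/4, 1/2)
4. C lies on line MX with MC:CX = 3:2 ⇒ C = (11/20, 3/10)
5. Z is the centroid of triangle TWC ⇒ Z = (7/20, 1/10)
2·[ZJW] = 1/5, 2·[CWJ] = -3/5
[ZJW]:[CWJ] = 1/5:-3/5 = -1/3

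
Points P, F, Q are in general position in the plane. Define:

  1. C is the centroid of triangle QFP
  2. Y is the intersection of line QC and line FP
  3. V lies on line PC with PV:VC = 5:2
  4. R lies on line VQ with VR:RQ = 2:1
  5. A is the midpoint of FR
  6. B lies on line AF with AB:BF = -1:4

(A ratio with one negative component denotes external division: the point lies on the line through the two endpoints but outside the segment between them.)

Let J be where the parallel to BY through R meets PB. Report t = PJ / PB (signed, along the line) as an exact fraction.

Choose coordinates P = (0, 0), F = (1, 0), Q = (0, 1).
1. C is the centroid of triangle QFP ⇒ C = (1/3, 1/3)
2. Y is the intersection of line QC and line FP ⇒ Y = (1/2, 0)
3. V lies on line PC with PV:VC = 5:2 ⇒ V = (5/21, 5/21)
4. R lies on line VQ with VR:RQ = 2:1 ⇒ R = (5/63, 47/63)
5. A is the midpoint of FR ⇒ A = (34/63, 47/126)
6. B lies on line AF with AB:BF = -1:4 ⇒ B = (73/189, 94/189)
through R parallel to BY: direction (43/378, -94/189); meets PB at J = (73/378, 47/189)
J = P + t·(B−P) with t = 1/2

t = 1/2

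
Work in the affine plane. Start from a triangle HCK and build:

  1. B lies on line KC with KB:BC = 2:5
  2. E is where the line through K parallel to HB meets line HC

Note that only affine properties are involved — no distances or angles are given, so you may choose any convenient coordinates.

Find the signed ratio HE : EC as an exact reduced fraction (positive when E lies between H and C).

HE:EC = -2/7

Assign H = (0, 0), C = (1, 0), K = (0, 1) — the answer is frame-independent, so this choice is without loss of generality.
1. B lies on line KC with KB:BC = 2:5 ⇒ B = (2/7, 5/7)
2. E is where the line through K parallel to HB meets line HC ⇒ E = (-2/5, 0)
E = H + t·(C−H) with t = -2/5, so HE:EC = t:(1−t) = -2/5:7/5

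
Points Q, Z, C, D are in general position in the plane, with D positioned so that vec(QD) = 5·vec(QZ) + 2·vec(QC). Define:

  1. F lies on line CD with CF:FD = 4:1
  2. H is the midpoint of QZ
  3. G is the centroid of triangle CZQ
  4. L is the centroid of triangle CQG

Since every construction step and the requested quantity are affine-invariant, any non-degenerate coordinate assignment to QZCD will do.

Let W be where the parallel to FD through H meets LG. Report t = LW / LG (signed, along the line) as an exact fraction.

t = 47/14

Set Q = (0, 0), Z = (1, 0), C = (0, 1), D = (5, 2); any affine frame gives the same invariant.
1. F lies on line CD with CF:FD = 4:1 ⇒ F = (4, 9/5)
2. H is the midpoint of QZ ⇒ H = (1/2, 0)
3. G is the centroid of triangle CZQ ⇒ G = (1/3, 1/3)
4. L is the centroid of triangle CQG ⇒ L = (1/9, 4/9)
through H parallel to FD: direction (1, 1/5); meets LG at W = (6/7, 1/14)
W = L + t·(G−L) with t = 47/14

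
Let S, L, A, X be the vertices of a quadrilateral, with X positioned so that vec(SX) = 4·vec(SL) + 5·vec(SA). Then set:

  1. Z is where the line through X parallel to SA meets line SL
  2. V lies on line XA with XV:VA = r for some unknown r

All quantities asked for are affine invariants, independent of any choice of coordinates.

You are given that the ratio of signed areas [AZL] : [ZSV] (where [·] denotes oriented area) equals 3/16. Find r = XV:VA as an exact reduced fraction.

Work in coordinates with S = (0, 0), L = (1, 0), A = (0, 1), X = (4, 5).
1. Z is where the line through X parallel to SA meets line SL ⇒ Z = (4, 0)
2. With XV:VA = r, write λ = r/(r+1) so V = X + λ·(A−X); V is affine-linear in λ
Every point depending on V is an affine combination of V and λ-independent points, so each such coordinate is linear in λ; the λ² term in each signed area is a multiple of (A−X)×(A−X) = 0, so 2·[AZL] and 2·[ZSV] are each linear in λ. Evaluating at λ=0 and λ=1:
  2·[AZL] = -3,   2·[ZSV] = 16·λ − 20
So [AZL]:[ZSV] = (-3) / (16·λ − 20). Setting this equal to 3/16:
  -3 = 3/16·(16·λ − 20)  ⇒  λ = 1/4
Then r = λ/(1−λ) = (1/4)/(3/4) = 1/3. Check: with r = 1/3, V = (3, 4) and [AZL]:[ZSV] = 3/16 as required.

r = 1/3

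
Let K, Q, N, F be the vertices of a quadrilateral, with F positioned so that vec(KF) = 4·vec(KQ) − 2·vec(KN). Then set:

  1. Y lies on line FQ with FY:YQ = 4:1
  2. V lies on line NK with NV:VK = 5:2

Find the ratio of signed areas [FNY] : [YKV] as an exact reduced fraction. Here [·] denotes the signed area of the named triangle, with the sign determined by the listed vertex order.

[FNY]:[YKV] = -7/4

Set K = (0, 0), Q = (1, 0), N = (0, 1), F = (4, -2); any affine frame gives the same invariant.
1. Y lies on line FQ with FY:YQ = 4:1 ⇒ Y = (8/5, -2/5)
2. V lies on line NK with NV:VK = 5:2 ⇒ V = (0, 2/7)
2·[FNY] = 4/5, 2·[YKV] = -16/35
[FNY]:[YKV] = 4/5:-16/35 = -7/4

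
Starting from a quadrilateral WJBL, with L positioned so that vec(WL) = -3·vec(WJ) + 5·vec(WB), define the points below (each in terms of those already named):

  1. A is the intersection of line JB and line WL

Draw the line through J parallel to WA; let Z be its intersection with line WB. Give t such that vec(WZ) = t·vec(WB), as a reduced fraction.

t = 5/3

Choose coordinates W = (0, 0), J = (1, 0), B = (0, 1), L = (-3, 5).
1. A is the intersection of line JB and line WL ⇒ A = (-3/2, 5/2)
through J parallel to WA: direction (-3/2, 5/2); meets WB at Z = (0, 5/3)
Z = W + t·(B−W) with t = 5/3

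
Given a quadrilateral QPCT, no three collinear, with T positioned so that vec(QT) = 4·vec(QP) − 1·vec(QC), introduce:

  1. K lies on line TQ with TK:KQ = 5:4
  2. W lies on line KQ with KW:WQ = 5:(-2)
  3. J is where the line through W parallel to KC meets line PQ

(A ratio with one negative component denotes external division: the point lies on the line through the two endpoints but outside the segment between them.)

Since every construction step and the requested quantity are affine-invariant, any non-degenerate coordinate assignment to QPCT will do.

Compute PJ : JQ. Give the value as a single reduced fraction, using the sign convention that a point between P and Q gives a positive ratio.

Work in coordinates with Q = (0, 0), P = (1, 0), C = (0, 1), T = (4, -1).
1. K lies on line TQ with TK:KQ = 5:4 ⇒ K = (16/9, -4/9)
2. W lies on line KQ with KW:WQ = 5:(-2) ⇒ W = (-32/27, 8/27)
3. J is where the line through W parallel to KC meets line PQ ⇒ J = (-32/39, 0)
J = P + t·(Q−P) with t = 71/39, so PJ:JQ = t:(1−t) = 71/39:-32/39

PJ:JQ = -71/32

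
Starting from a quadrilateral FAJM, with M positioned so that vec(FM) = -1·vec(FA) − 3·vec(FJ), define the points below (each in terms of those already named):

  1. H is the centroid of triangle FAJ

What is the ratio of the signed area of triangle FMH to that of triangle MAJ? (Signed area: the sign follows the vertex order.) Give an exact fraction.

[FMH]:[MAJ] = 2/15

Choose coordinates F = (0, 0), A = (1, 0), J = (0, 1), M = (-1, -3).
1. H is the centroid of triangle FAJ ⇒ H = (1/3, 1/3)
2·[FMH] = 2/3, 2·[MAJ] = 5
[FMH]:[MAJ] = 2/3:5 = 2/15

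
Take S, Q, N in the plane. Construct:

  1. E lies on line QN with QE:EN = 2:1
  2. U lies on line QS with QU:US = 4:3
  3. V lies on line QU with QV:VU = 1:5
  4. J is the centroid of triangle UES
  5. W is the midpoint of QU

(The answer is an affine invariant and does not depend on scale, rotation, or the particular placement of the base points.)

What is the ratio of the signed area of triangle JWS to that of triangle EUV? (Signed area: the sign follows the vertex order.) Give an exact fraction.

[JWS]:[EUV] = -1/2

Choose coordinates S = (0, 0), Q = (1, 0), N = (0, 1).
1. E lies on line QN with QE:EN = 2:1 ⇒ E = (1/3, 2/3)
2. U lies on line QS with QU:US = 4:3 ⇒ U = (3/7, 0)
3. V lies on line QU with QV:VU = 1:5 ⇒ V = (19/21, 0)
4. J is the centroid of triangle UES ⇒ J = (16/63, 2/9)
5. W is the midpoint of QU ⇒ W = (5/7, 0)
2·[JWS] = -10/63, 2·[EUV] = 20/63
[JWS]:[EUV] = -10/63:20/63 = -1/2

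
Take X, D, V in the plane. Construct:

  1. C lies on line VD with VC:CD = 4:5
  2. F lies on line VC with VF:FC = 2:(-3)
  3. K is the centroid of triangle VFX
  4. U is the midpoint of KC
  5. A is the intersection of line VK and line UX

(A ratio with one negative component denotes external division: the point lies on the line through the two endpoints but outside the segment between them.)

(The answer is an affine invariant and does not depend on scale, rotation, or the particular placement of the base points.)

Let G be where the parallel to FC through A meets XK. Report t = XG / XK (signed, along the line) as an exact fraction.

t = 5/3

Set X = (0, 0), D = (1, 0), V = (0, 1); any affine frame gives the same invariant.
1. C lies on line VD with VC:CD = 4:5 ⇒ C = (4/9, 5/9)
2. F lies on line VC with VF:FC = 2:(-3) ⇒ F = (-8/9, 17/9)
3. K is the centroid of triangle VFX ⇒ K = (-8/27, 26/27)
4. U is the midpoint of KC ⇒ U = (2/27, 41/54)
5. A is the intersection of line VK and line UX ⇒ A = (8/81, 82/81)
through A parallel to FC: direction (4/3, -4/3); meets XK at G = (-40/81, 130/81)
G = X + t·(K−X) with t = 5/3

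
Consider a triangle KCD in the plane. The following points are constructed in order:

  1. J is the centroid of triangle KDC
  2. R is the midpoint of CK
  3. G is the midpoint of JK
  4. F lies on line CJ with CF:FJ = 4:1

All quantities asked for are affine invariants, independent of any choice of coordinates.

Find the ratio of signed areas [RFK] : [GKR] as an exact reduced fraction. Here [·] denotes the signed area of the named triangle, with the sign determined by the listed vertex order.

[RFK]:[GKR] = 8/5

Work in coordinates with K = (0, 0), C = (1, 0), D = (0, 1).
1. J is the centroid of triangle KDC ⇒ J = (1/3, 1/3)
2. R is the midpoint of CK ⇒ R = (1/2, 0)
3. G is the midpoint of JK ⇒ G = (1/6, 1/6)
4. F lies on line CJ with CF:FJ = 4:1 ⇒ F = (7/15, 4/15)
2·[RFK] = 2/15, 2·[GKR] = 1/12
[RFK]:[GKR] = 2/15:1/12 = 8/5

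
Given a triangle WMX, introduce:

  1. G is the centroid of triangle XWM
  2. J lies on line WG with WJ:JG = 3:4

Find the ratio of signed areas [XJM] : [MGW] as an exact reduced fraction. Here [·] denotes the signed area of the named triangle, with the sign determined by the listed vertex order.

[XJM]:[MGW] = 15/7

Set W = (0, 0), M = (1, 0), X = (0, 1); any affine frame gives the same invariant.
1. G is the centroid of triangle XWM ⇒ G = (1/3, 1/3)
2. J lies on line WG with WJ:JG = 3:4 ⇒ J = (1/7, 1/7)
2·[XJM] = 5/7, 2·[MGW] = 1/3
[XJM]:[MGW] = 5/7:1/3 = 15/7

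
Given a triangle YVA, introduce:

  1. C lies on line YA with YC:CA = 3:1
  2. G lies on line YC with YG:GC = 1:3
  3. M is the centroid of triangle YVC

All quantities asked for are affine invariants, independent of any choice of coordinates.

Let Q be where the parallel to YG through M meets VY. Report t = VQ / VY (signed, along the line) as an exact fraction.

t = 2/3

Choose coordinates Y = (0, 0), V = (1, 0), A = (0, 1).
1. C lies on line YA with YC:CA = 3:1 ⇒ C = (0, 3/4)
2. G lies on line YC with YG:GC = 1:3 ⇒ G = (0, 3/16)
3. M is the centroid of triangle YVC ⇒ M = (1/3, 1/4)
through M parallel to YG: direction (0, 3/16); meets VY at Q = (1/3, 0)
Q = V + t·(Y−V) with t = 2/3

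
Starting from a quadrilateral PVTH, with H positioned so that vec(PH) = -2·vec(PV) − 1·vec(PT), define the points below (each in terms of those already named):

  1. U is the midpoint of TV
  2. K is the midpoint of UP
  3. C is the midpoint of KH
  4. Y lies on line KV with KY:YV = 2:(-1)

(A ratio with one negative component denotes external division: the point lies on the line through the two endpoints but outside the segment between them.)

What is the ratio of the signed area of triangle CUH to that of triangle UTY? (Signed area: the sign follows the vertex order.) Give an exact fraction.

[CUH]:[UTY] = -1/2

Work in coordinates with P = (0, 0), V = (1, 0), T = (0, 1), H = (-2, -1).
1. U is the midpoint of TV ⇒ U = (1/2, 1/2)
2. K is the midpoint of UP ⇒ K = (1/4, 1/4)
3. C is the midpoint of KH ⇒ C = (-7/8, -3/8)
4. Y lies on line KV with KY:YV = 2:(-1) ⇒ Y = (7/4, -1/4)
2·[CUH] = 1/8, 2·[UTY] = -1/4
[CUH]:[UTY] = 1/8:-1/4 = -1/2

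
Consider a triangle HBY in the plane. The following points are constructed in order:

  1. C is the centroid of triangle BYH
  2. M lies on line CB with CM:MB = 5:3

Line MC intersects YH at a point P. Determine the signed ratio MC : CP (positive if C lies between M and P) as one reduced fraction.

MC:CP = 5/4

Choose coordinates H = (0, 0), B = (1, 0), Y = (0, 1).
1. C is the centroid of triangle BYH ⇒ C = (1/3, 1/3)
2. M lies on line CB with CM:MB = 5:3 ⇒ M = (3/4, 1/8)
line MC meets YH at P = (0, 1/2)
C = M + t·(P−M) with t = 5/9, so MC:CP = 5/9:4/9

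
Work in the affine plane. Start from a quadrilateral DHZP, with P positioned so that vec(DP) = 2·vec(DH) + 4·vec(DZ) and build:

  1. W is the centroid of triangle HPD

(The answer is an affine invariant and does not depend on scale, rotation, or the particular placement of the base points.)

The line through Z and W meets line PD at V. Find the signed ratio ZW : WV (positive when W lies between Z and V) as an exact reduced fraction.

Assign D = (0, 0), H = (1, 0), Z = (0, 1), P = (2, 4) — the answer is frame-independent, so this choice is without loss of generality.
1. W is the centroid of triangle HPD ⇒ W = (1, 4/3)
line ZW meets PD at V = (3/5, 6/5)
W = Z + t·(V−Z) with t = 5/3, so ZW:WV = 5/3:-2/3

ZW:WV = -5/2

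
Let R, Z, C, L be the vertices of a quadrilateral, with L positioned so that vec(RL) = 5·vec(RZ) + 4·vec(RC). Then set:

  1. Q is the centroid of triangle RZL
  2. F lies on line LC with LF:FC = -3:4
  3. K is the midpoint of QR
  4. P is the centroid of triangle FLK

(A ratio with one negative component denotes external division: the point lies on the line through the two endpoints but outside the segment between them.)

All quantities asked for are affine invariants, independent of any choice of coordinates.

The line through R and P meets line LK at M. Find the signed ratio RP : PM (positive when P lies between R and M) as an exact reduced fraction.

RP:PM = -8/7

Set R = (0, 0), Z = (1, 0), C = (0, 1), L = (5, 4); any affine frame gives the same invariant.
1. Q is the centroid of triangle RZL ⇒ Q = (2, 4/3)
2. F lies on line LC with LF:FC = -3:4 ⇒ F = (20, 13)
3. K is the midpoint of QR ⇒ K = (1, 2/3)
4. P is the centroid of triangle FLK ⇒ P = (26/3, 53/9)
line RP meets LK at M = (13/12, 53/72)
P = R + t·(M−R) with t = 8, so RP:PM = 8:-7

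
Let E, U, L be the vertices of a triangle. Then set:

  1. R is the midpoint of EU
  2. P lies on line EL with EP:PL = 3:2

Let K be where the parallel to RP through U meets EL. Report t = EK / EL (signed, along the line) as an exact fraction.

Set E = (0, 0), U = (1, 0), L = (0, 1); any affine frame gives the same invariant.
1. R is the midpoint of EU ⇒ R = (1/2, 0)
2. P lies on line EL with EP:PL = 3:2 ⇒ P = (0, 3/5)
through U parallel to RP: direction (-1/2, 3/5); meets EL at K = (0, 6/5)
K = E + t·(L−E) with t = 6/5

t = 6/5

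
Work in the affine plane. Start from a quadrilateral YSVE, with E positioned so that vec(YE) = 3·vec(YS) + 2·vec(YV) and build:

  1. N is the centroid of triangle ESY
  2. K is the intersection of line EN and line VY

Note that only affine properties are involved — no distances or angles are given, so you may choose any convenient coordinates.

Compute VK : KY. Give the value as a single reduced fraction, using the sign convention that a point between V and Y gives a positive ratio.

VK:KY = -7/2

Set Y = (0, 0), S = (1, 0), V = (0, 1), E = (3, 2); any affine frame gives the same invariant.
1. N is the centroid of triangle ESY ⇒ N = (4/3, 2/3)
2. K is the intersection of line EN and line VY ⇒ K = (0, -2/5)
K = V + t·(Y−V) with t = 7/5, so VK:KY = t:(1−t) = 7/5:-2/5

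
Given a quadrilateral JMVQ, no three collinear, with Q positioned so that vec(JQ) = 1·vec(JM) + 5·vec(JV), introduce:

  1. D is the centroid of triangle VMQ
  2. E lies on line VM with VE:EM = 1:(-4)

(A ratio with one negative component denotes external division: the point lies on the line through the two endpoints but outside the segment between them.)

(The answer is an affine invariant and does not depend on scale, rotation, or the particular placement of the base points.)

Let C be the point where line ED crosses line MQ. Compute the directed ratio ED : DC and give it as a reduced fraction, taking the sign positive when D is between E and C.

ED:DC = 3

Work in coordinates with J = (0, 0), M = (1, 0), V = (0, 1), Q = (1, 5).
1. D is the centroid of triangle VMQ ⇒ D = (2/3, 2)
2. E lies on line VM with VE:EM = 1:(-4) ⇒ E = (-1/3, 4/3)
line ED meets MQ at C = (1, 20/9)
D = E + t·(C−E) with t = 3/4, so ED:DC = 3/4:1/4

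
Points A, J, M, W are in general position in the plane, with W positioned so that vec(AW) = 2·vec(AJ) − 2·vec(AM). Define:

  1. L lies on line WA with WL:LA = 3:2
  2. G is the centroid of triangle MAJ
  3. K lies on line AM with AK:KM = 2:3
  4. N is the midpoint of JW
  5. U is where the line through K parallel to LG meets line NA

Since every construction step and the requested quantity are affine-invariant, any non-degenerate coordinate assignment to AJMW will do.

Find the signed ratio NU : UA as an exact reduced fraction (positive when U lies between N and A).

NU:UA = 157/28

Choose coordinates A = (0, 0), J = (1, 0), M = (0, 1), W = (2, -2).
1. L lies on line WA with WL:LA = 3:2 ⇒ L = (4/5, -4/5)
2. G is the centroid of triangle MAJ ⇒ G = (1/3, 1/3)
3. K lies on line AM with AK:KM = 2:3 ⇒ K = (0, 2/5)
4. N is the midpoint of JW ⇒ N = (3/2, -1)
5. U is where the line through K parallel to LG meets line NA ⇒ U = (42/185, -28/185)
U = N + t·(A−N) with t = 157/185, so NU:UA = t:(1−t) = 157/185:28/185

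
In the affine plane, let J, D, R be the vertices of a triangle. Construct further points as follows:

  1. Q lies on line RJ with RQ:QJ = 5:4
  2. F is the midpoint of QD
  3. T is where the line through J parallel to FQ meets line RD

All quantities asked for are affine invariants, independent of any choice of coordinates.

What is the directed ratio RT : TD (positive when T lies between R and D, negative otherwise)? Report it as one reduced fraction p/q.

RT:TD = -9/4

Work in coordinates with J = (0, 0), D = (1, 0), R = (0, 1).
1. Q lies on line RJ with RQ:QJ = 5:4 ⇒ Q = (0, 4/9)
2. F is the midpoint of QD ⇒ F = (1/2, 2/9)
3. T is where the line through J parallel to FQ meets line RD ⇒ T = (9/5, -4/5)
T = R + t·(D−R) with t = 9/5, so RT:TD = t:(1−t) = 9/5:-4/5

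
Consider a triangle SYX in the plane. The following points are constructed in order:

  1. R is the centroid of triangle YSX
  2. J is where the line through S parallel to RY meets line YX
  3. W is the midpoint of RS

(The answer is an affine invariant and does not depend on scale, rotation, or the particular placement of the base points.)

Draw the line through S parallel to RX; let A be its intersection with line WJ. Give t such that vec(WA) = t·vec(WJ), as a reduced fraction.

Assign S = (0, 0), Y = (1, 0), X = (0, 1) — the answer is frame-independent, so this choice is without loss of generality.
1. R is the centroid of triangle YSX ⇒ R = (1/3, 1/3)
2. J is where the line through S parallel to RY meets line YX ⇒ J = (2, -1)
3. W is the midpoint of RS ⇒ W = (1/6, 1/6)
through S parallel to RX: direction (-1/3, 2/3); meets WJ at A = (-1/5, 2/5)
A = W + t·(J−W) with t = -1/5

t = -1/5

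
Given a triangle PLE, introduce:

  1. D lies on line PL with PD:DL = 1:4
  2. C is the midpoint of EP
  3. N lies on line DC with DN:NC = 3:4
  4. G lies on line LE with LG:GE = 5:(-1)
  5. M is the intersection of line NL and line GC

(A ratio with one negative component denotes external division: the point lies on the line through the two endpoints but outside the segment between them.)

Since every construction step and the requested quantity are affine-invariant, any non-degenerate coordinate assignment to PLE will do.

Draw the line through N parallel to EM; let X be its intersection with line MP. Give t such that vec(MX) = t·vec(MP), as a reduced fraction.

Work in coordinates with P = (0, 0), L = (1, 0), E = (0, 1).
1. D lies on line PL with PD:DL = 1:4 ⇒ D = (1/5, 0)
2. C is the midpoint of EP ⇒ C = (0, 1/2)
3. N lies on line DC with DN:NC = 3:4 ⇒ N = (4/35, 3/14)
4. G lies on line LE with LG:GE = 5:(-1) ⇒ G = (-1/4, 5/4)
5. M is the intersection of line NL and line GC ⇒ M = (16/171, 25/114)
through N parallel to EM: direction (16/171, -89/114); meets MP at X = (218/1995, 545/2128)
X = M + t·(P−M) with t = -47/280

t = -47/280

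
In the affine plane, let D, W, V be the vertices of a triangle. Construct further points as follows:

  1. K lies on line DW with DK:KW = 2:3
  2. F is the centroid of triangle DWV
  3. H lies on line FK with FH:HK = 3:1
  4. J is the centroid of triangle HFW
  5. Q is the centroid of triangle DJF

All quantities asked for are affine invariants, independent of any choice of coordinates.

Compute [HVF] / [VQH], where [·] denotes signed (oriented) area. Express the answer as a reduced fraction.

Set D = (0, 0), W = (1, 0), V = (0, 1); any affine frame gives the same invariant.
1. K lies on line DW with DK:KW = 2:3 ⇒ K = (2/5, 0)
2. F is the centroid of triangle DWV ⇒ F = (1/3, 1/3)
3. H lies on line FK with FH:HK = 3:1 ⇒ H = (23/60, 1/12)
4. J is the centroid of triangle HFW ⇒ J = (103/180, 5/36)
5. Q is the centroid of triangle DJF ⇒ Q = (163/540, 17/108)
2·[HVF] = -1/20, 2·[VQH] = 5/108
[HVF]:[VQH] = -1/20:5/108 = -27/25

[HVF]:[VQH] = -27/25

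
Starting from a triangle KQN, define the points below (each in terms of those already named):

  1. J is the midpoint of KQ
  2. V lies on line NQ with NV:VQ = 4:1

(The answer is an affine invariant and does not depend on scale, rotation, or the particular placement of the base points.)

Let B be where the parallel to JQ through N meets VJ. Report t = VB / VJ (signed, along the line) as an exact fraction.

t = -4

Assign K = (0, 0), Q = (1, 0), N = (0, 1) — the answer is frame-independent, so this choice is without loss of generality.
1. J is the midpoint of KQ ⇒ J = (1/2, 0)
2. V lies on line NQ with NV:VQ = 4:1 ⇒ V = (4/5, 1/5)
through N parallel to JQ: direction (1/2, 0); meets VJ at B = (2, 1)
B = V + t·(J−V) with t = -4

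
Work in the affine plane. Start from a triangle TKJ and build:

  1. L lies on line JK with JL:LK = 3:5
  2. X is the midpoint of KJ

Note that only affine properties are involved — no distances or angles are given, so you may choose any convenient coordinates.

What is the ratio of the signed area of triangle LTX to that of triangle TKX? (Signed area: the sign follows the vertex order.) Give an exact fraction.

[LTX]:[TKX] = 1/4

Set T = (0, 0), K = (1, 0), J = (0, 1); any affine frame gives the same invariant.
1. L lies on line JK with JL:LK = 3:5 ⇒ L = (3/8, 5/8)
2. X is the midpoint of KJ ⇒ X = (1/2, 1/2)
2·[LTX] = 1/8, 2·[TKX] = 1/2
[LTX]:[TKX] = 1/8:1/2 = 1/4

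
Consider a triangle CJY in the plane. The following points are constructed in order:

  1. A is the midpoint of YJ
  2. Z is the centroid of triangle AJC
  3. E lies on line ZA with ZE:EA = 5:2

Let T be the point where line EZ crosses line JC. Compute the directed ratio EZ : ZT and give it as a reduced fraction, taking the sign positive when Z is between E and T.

Work in coordinates with C = (0, 0), J = (1, 0), Y = (0, 1).
1. A is the midpoint of YJ ⇒ A = (1/2, 1/2)
2. Z is the centroid of triangle AJC ⇒ Z = (1/2, 1/6)
3. E lies on line ZA with ZE:EA = 5:2 ⇒ E = (1/2, 17/42)
line EZ meets JC at T = (1/2, 0)
Z = E + t·(T−E) with t = 10/17, so EZ:ZT = 10/17:7/17

EZ:ZT = 10/7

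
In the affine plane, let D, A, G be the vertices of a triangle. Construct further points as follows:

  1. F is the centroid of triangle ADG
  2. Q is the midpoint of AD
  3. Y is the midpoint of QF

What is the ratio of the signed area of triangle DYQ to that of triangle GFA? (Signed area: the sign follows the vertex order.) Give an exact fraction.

Assign D = (0, 0), A = (1, 0), G = (0, 1) — the answer is frame-independent, so this choice is without loss of generality.
1. F is the centroid of triangle ADG ⇒ F = (1/3, 1/3)
2. Q is the midpoint of AD ⇒ Q = (1/2, 0)
3. Y is the midpoint of QF ⇒ Y = (5/12, 1/6)
2·[DYQ] = -1/12, 2·[GFA] = 1/3
[DYQ]:[GFA] = -1/12:1/3 = -1/4

[DYQ]:[GFA] = -1/4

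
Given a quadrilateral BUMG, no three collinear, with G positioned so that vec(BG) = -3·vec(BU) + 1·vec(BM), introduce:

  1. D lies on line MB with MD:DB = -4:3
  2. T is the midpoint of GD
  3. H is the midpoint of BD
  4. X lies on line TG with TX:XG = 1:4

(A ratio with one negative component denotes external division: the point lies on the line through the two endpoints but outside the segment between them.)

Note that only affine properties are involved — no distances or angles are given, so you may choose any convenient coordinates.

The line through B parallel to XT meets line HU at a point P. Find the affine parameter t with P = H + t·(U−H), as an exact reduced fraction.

Set B = (0, 0), U = (1, 0), M = (0, 1), G = (-3, 1); any affine frame gives the same invariant.
1. D lies on line MB with MD:DB = -4:3 ⇒ D = (0, -3)
2. T is the midpoint of GD ⇒ T = (-3/2, -1)
3. H is the midpoint of BD ⇒ H = (0, -3/2)
4. X lies on line TG with TX:XG = 1:4 ⇒ X = (-9/5, -3/5)
through B parallel to XT: direction (3/10, -2/5); meets HU at P = (9/17, -12/17)
P = H + t·(U−H) with t = 9/17

t = 9/17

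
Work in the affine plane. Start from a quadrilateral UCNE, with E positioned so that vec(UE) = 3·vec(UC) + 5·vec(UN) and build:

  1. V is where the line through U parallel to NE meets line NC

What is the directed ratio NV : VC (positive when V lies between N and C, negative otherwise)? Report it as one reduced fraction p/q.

NV:VC = 3/4

Assign U = (0, 0), C = (1, 0), N = (0, 1), E = (3, 5) — the answer is frame-independent, so this choice is without loss of generality.
1. V is where the line through U parallel to NE meets line NC ⇒ V = (3/7, 4/7)
V = N + t·(C−N) with t = 3/7, so NV:VC = t:(1−t) = 3/7:4/7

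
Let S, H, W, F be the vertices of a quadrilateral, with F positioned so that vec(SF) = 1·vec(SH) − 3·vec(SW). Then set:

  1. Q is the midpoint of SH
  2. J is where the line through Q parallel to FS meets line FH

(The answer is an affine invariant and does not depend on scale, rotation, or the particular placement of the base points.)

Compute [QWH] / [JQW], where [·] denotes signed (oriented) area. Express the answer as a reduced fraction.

Set S = (0, 0), H = (1, 0), W = (0, 1), F = (1, -3); any affine frame gives the same invariant.
1. Q is the midpoint of SH ⇒ Q = (1/2, 0)
2. J is where the line through Q parallel to FS meets line FH ⇒ J = (1, -3/2)
2·[QWH] = -1/2, 2·[JQW] = 1/4
[QWH]:[JQW] = -1/2:1/4 = -2

[QWH]:[JQW] = -2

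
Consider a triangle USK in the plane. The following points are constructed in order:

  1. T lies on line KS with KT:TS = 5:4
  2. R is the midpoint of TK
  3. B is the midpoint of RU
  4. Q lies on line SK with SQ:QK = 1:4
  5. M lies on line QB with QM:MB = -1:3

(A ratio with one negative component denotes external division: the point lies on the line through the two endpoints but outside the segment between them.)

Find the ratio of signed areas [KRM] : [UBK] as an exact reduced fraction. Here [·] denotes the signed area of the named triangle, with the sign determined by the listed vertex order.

Work in coordinates with U = (0, 0), S = (1, 0), K = (0, 1).
1. T lies on line KS with KT:TS = 5:4 ⇒ T = (5/9, 4/9)
2. R is the midpoint of TK ⇒ R = (5/18, 13/18)
3. B is the midpoint of RU ⇒ B = (5/36, 13/36)
4. Q lies on line SK with SQ:QK = 1:4 ⇒ Q = (4/5, 1/5)
5. M lies on line QB with QM:MB = -1:3 ⇒ M = (407/360, 43/360)
2·[KRM] = 5/72, 2·[UBK] = 5/36
[KRM]:[UBK] = 5/72:5/36 = 1/2

[KRM]:[UBK] = 1/2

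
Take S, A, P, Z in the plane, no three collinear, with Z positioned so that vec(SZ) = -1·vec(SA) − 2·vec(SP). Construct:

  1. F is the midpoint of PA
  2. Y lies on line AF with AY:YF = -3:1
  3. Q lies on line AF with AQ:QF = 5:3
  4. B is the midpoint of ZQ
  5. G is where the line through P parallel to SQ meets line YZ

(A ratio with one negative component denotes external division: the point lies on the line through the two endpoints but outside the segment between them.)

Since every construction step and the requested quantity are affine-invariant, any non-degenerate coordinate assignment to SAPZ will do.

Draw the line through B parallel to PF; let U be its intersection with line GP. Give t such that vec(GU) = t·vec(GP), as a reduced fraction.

t = 4

Choose coordinates S = (0, 0), A = (1, 0), P = (0, 1), Z = (-1, -2).
1. F is the midpoint of PA ⇒ F = (1/2, 1/2)
2. Y lies on line AF with AY:YF = -3:1 ⇒ Y = (1/4, 3/4)
3. Q lies on line AF with AQ:QF = 5:3 ⇒ Q = (11/16, 5/16)
4. B is the midpoint of ZQ ⇒ B = (-5/32, -27/32)
5. G is where the line through P parallel to SQ meets line YZ ⇒ G = (11/24, 29/24)
through B parallel to PF: direction (1/2, -1/2); meets GP at U = (-11/8, 3/8)
U = G + t·(P−G) with t = 4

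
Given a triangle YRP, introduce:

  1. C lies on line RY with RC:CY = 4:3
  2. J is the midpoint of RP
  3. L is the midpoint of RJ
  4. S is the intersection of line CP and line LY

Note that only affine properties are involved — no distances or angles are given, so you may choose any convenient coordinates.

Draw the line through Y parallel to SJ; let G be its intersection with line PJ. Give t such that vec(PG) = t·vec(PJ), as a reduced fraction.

t = 1/2

Assign Y = (0, 0), R = (1, 0), P = (0, 1) — the answer is frame-independent, so this choice is without loss of generality.
1. C lies on line RY with RC:CY = 4:3 ⇒ C = (3/7, 0)
2. J is the midpoint of RP ⇒ J = (1/2, 1/2)
3. L is the midpoint of RJ ⇒ L = (3/4, 1/4)
4. S is the intersection of line CP and line LY ⇒ S = (3/8, 1/8)
through Y parallel to SJ: direction (1/8, 3/8); meets PJ at G = (1/4, 3/4)
G = P + t·(J−P) with t = 1/2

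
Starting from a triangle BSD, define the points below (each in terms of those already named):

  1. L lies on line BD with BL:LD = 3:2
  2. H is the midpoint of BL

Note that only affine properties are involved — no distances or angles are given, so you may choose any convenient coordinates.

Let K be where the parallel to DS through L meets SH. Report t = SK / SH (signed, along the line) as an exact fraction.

Set B = (0, 0), S = (1, 0), D = (0, 1); any affine frame gives the same invariant.
1. L lies on line BD with BL:LD = 3:2 ⇒ L = (0, 3/5)
2. H is the midpoint of BL ⇒ H = (0, 3/10)
through L parallel to DS: direction (1, -1); meets SH at K = (3/7, 6/35)
K = S + t·(H−S) with t = 4/7

t = 4/7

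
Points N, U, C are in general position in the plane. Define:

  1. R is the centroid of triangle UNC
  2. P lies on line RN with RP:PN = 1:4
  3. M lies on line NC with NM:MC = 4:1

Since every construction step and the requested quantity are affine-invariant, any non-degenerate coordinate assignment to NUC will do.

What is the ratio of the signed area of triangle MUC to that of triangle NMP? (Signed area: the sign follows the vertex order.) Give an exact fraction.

[MUC]:[NMP] = -15/16

Work in coordinates with N = (0, 0), U = (1, 0), C = (0, 1).
1. R is the centroid of triangle UNC ⇒ R = (1/3, 1/3)
2. P lies on line RN with RP:PN = 1:4 ⇒ P = (4/15, 4/15)
3. M lies on line NC with NM:MC = 4:1 ⇒ M = (0, 4/5)
2·[MUC] = 1/5, 2·[NMP] = -16/75
[MUC]:[NMP] = 1/5:-16/75 = -15/16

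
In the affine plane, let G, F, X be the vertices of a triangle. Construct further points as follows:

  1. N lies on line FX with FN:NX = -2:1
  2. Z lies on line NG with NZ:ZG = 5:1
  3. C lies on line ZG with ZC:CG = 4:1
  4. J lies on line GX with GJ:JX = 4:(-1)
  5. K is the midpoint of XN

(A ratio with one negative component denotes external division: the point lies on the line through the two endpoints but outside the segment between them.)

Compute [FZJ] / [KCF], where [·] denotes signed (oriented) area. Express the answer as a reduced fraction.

[FZJ]:[KCF] = -220/261

Assign G = (0, 0), F = (1, 0), X = (0, 1) — the answer is frame-independent, so this choice is without loss of generality.
1. N lies on line FX with FN:NX = -2:1 ⇒ N = (-1, 2)
2. Z lies on line NG with NZ:ZG = 5:1 ⇒ Z = (-1/6, 1/3)
3. C lies on line ZG with ZC:CG = 4:1 ⇒ C = (-1/30, 1/15)
4. J lies on line GX with GJ:JX = 4:(-1) ⇒ J = (0, 4/3)
5. K is the midpoint of XN ⇒ K = (-1/2, 3/2)
2·[FZJ] = -11/9, 2·[KCF] = 29/20
[FZJ]:[KCF] = -11/9:29/20 = -220/261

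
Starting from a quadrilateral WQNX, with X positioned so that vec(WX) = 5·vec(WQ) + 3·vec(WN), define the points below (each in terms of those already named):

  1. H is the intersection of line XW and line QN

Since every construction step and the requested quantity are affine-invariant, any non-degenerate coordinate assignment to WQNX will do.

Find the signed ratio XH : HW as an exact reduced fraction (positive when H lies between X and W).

Choose coordinates W = (0, 0), Q = (1, 0), N = (0, 1), X = (5, 3).
1. H is the intersection of line XW and line QN ⇒ H = (5/8, 3/8)
H = X + t·(W−X) with t = 7/8, so XH:HW = t:(1−t) = 7/8:1/8

XH:HW = 7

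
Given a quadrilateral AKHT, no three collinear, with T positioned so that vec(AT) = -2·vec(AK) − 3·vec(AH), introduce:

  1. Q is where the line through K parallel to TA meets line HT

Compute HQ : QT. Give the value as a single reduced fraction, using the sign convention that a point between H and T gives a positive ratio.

HQ:QT = -5/3

Choose coordinates A = (0, 0), K = (1, 0), H = (0, 1), T = (-2, -3).
1. Q is where the line through K parallel to TA meets line HT ⇒ Q = (-5, -9)
Q = H + t·(T−H) with t = 5/2, so HQ:QT = t:(1−t) = 5/2:-3/2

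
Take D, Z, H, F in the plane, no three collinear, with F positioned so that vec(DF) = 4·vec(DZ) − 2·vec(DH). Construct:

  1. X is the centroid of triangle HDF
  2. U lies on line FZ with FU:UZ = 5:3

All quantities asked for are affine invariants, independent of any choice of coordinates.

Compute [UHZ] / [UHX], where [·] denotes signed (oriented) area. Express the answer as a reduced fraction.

Work in coordinates with D = (0, 0), Z = (1, 0), H = (0, 1), F = (4, -2).
1. X is the centroid of triangle HDF ⇒ X = (4/3, -1/3)
2. U lies on line FZ with FU:UZ = 5:3 ⇒ U = (17/8, -3/4)
2·[UHZ] = 3/8, 2·[UHX] = 1/2
[UHZ]:[UHX] = 3/8:1/2 = 3/4

[UHZ]:[UHX] = 3/4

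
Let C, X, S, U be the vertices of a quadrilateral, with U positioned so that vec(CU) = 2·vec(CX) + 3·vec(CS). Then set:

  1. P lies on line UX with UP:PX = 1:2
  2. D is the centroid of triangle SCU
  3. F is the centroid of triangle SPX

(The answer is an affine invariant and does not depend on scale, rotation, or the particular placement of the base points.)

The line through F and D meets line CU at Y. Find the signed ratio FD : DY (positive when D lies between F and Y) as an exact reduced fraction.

FD:DY = -2

Assign C = (0, 0), X = (1, 0), S = (0, 1), U = (2, 3) — the answer is frame-independent, so this choice is without loss of generality.
1. P lies on line UX with UP:PX = 1:2 ⇒ P = (5/3, 2)
2. D is the centroid of triangle SCU ⇒ D = (2/3, 4/3)
3. F is the centroid of triangle SPX ⇒ F = (8/9, 1)
line FD meets CU at Y = (7/9, 7/6)
D = F + t·(Y−F) with t = 2, so FD:DY = 2:-1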